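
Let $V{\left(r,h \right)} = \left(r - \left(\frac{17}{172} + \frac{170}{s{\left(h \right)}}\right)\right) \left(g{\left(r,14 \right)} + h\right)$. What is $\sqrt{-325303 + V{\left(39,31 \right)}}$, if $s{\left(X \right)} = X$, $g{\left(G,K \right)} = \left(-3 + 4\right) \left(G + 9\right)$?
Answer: $\frac{i \sqrt{2293345582901}}{2666} \approx 568.03 i$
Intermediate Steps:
$g{\left(G,K \right)} = 9 + G$ ($g{\left(G,K \right)} = 1 \left(9 + G\right) = 9 + G$)
$V{\left(r,h \right)} = \left(9 + h + r\right) \left(- \frac{17}{172} + r - \frac{170}{h}\right)$ ($V{\left(r,h \right)} = \left(r - \left(\frac{17}{172} + \frac{170}{h}\right)\right) \left(\left(9 + r\right) + h\right) = \left(r - \left(\frac{17}{172} + \frac{170}{h}\right)\right) \left(9 + h + r\right) = \left(- \frac{17}{172} + r - \frac{170}{h}\right) \left(9 + h + r\right) = \left(9 + h + r\right) \left(- \frac{17}{172} + r - \frac{170}{h}\right)$)
$\sqrt{-325303 + V{\left(39,31 \right)}} = \sqrt{-325303 - \left(- \frac{237737}{172} - 1521 + \frac{8160}{31}\right)} = \sqrt{-325303 - \left(- \frac{15216659}{5332} + \frac{6630}{31}\right)} = \sqrt{-325303 - - \frac{14076299}{5332}} = \sqrt{-325303 + \frac{14076299}{5332}} = \sqrt{- \frac{1720439297}{5332}} = \frac{i \sqrt{2293345582901}}{2666}$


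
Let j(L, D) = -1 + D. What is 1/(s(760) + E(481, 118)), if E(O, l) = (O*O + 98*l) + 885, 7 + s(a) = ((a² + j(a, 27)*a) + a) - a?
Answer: 1/841163 ≈ 1.1888e-6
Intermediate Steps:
s(a) = -7 + a² + 26*a (s(a) = -7 + (((a² + (-1 + 27)*a) + a) - a) = -7 + (((a² + 26*a) + a) - a) = -7 + ((a² + 27*a) - a) = -7 + (a² + 26*a) = -7 + a² + 26*a)
E(O, l) = 885 + O² + 98*l (E(O, l) = (O² + 98*l) + 885 = 885 + O² + 98*l)
1/(s(760) + E(481, 118)) = 1/((-7 + 760² + 26*760) + (885 + 481² + 98*118)) = 1/((-7 + 577600 + 19760) + (885 + 231361 + 11564)) = 1/(597353 + 243810) = 1/841163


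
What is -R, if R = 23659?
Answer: -23659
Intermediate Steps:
-R = -1*23659 = -23659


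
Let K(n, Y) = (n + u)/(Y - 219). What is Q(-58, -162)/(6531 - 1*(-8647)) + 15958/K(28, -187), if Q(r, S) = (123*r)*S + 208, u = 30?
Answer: -847158876/7589 ≈ -1.1163e+5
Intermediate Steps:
K(n, Y) = (30 + n)/(-219 + Y) (K(n, Y) = (n + 30)/(Y - 219) = (30 + n)/(-219 + Y))
Q(r, S) = 208 + 123*S*r (Q(r, S) = 123*S*r + 208 = 208 + 123*S*r)
Q(-58, -162)/(6531 - 1*(-8647)) + 15958/K(28, -187) = (208 + 123*(-162)*(-58))/(6531 - 1*(-8647)) + 15958/(((30 + 28)/(-219 - 187))) = (208 + 1155708)/(6531 + 8647) + 15958/((58/(-406))) = 1155916/15178 + 15958/((-1/406*58)) = 1155916*(1/15178) + 15958/(-1/7) = 577958/7589 + 15958*(-7) = 577958/7589 - 111706 = -847158876/7589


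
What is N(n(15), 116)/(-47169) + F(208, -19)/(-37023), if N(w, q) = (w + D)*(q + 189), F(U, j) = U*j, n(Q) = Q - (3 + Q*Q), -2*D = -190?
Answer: 506289886/582112629 ≈ 0.86975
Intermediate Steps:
D = 95 (D = -½*(-190) = 95)
n(Q) = -3 + Q - Q² (n(Q) = Q - (3 + Q²) = Q + (-3 - Q²) = -3 + Q - Q²)
N(w, q) = (95 + w)*(189 + q) (N(w, q) = (w + 95)*(q + 189) = (95 + w)*(189 + q))
N(n(15), 116)/(-47169) + F(208, -19)/(-37023) = (17955 + 95*116 + 189*(-3 + 15 - 1*15²) + 116*(-3 + 15 - 1*15²))/(-47169) + (208*(-19))/(-37023) = (17955 + 11020 + 189*(-3 + 15 - 1*225) + 116*(-3 + 15 - 1*225))*(-1/47169) - 3952*(-1/37023) = (17955 + 11020 + 189*(-3 + 15 - 225) + 116*(-3 + 15 - 225))*(-1/47169) + 3952/37023 = (17955 + 11020 + 189*(-213) + 116*(-213))*(-1/47169) + 3952/37023 = (17955 + 11020 - 40257 - 24708)*(-1/47169) + 3952/37023 = -35990*(-1/47169) + 3952/37023 = 35990/47169 + 3952/37023 = 506289886/582112629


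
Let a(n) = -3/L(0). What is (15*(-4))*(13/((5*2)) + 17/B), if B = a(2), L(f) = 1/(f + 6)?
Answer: -64/3 ≈ -21.333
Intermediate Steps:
L(f) = 1/(6 + f)
a(n) = -18 (a(n) = -3/(1/(6 + 0)) = -3/(1/6) = -3/⅙ = -3*6 = -18)
B = -18
(15*(-4))*(13/((5*2)) + 17/B) = (15*(-4))*(13/((5*2)) + 17/(-18)) = -60*(13/10 + 17*(-1/18)) = -60*(13*(⅒) - 17/18) = -60*(13/10 - 17/18) = -60*16/45 = -64/3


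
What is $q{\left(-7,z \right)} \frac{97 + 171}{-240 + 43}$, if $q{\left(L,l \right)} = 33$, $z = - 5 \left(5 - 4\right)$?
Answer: $- \frac{8844}{197} \approx -44.893$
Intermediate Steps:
$z = -5$ ($z = \left(-5\right) 1 = -5$)
$q{\left(-7,z \right)} \frac{97 + 171}{-240 + 43} = 33 \frac{97 + 171}{-240 + 43} = 33 \frac{268}{-197} = 33 \cdot 268 \left(- \frac{1}{197}\right) = 33 \left(- \frac{268}{197}\right) = - \frac{8844}{197}$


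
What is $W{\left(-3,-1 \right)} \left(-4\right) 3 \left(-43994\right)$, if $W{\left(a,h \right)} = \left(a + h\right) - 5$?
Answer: $-4751352$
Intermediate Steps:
$W{\left(a,h \right)} = -5 + a + h$
$W{\left(-3,-1 \right)} \left(-4\right) 3 \left(-43994\right) = \left(-5 - 3 - 1\right) \left(-4\right) 3 \left(-43994\right) = \left(-9\right) \left(-4\right) 3 \left(-43994\right) = 36 \cdot 3 \left(-43994\right) = 108 \left(-43994\right) = -4751352$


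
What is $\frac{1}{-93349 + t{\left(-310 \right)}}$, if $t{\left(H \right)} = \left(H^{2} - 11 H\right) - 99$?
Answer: $\frac{1}{6062} \approx 0.00016496$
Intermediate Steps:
$t{\left(H \right)} = -99 + H^{2} - 11 H$
$\frac{1}{-93349 + t{\left(-310 \right)}} = \frac{1}{-93349 - \left(-3311 - 96100\right)} = \frac{1}{-93349 + \left(-99 + 96100 + 3410\right)} = \frac{1}{-93349 + 99411} = \frac{1}{6062}$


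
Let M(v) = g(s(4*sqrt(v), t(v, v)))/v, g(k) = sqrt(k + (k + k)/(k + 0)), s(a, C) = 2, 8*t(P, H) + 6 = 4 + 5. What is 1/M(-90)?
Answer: -45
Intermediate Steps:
t(P, H) = 3/8 (t(P, H) = -3/4 + (4 + 5)/8 = -3/4 + (1/8)*9 = -3/4 + 9/8 = 3/8)
g(k) = sqrt(2 + k) (g(k) = sqrt(k + (2*k)/k) = sqrt(k + 2) = sqrt(2 + k))
M(v) = 2/v (M(v) = sqrt(2 + 2)/v = sqrt(4)/v = 2/v)
1/M(-90) = 1/(2/(-90)) = 1/(2*(-1/90)) = 1/(-1/45) = -45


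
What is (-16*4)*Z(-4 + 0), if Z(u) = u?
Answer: 256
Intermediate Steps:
(-16*4)*Z(-4 + 0) = (-16*4)*(-4 + 0) = -64*(-4) = 256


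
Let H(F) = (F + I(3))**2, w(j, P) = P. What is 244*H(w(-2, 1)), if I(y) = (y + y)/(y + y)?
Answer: 976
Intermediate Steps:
I(y) = 1 (I(y) = (2*y)/((2*y)) = (2*y)*(1/(2*y)) = 1)
H(F) = (1 + F)**2 (H(F) = (F + 1)**2 = (1 + F)**2)
244*H(w(-2, 1)) = 244*(1 + 1)**2 = 244*2**2 = 244*4 = 976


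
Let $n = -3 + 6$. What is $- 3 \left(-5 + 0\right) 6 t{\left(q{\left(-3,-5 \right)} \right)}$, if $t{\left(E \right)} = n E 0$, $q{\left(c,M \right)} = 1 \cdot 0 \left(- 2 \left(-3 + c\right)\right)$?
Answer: $0$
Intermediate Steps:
$n = 3$
$q{\left(c,M \right)} = 0$ ($q{\left(c,M \right)} = 0 \left(6 - 2 c\right) = 0$)
$t{\left(E \right)} = 0$ ($t{\left(E \right)} = 3 E 0 = 0$)
$- 3 \left(-5 + 0\right) 6 t{\left(q{\left(-3,-5 \right)} \right)} = - 3 \left(-5 + 0\right) 6 \cdot 0 = \left(-3\right) \left(-5\right) 6 \cdot 0 = 15 \cdot 6 \cdot 0 = 90 \cdot 0 = 0$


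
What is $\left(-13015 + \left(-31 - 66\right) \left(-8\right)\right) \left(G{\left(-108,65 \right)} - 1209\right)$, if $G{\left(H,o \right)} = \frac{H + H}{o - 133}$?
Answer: $\frac{250887261}{17} \approx 1.4758 \cdot 10^{7}$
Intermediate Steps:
$G{\left(H,o \right)} = \frac{2 H}{-133 + o}$
$\left(-13015 + \left(-31 - 66\right) \left(-8\right)\right) \left(G{\left(-108,65 \right)} - 1209\right) = \left(-13015 + \left(-31 - 66\right) \left(-8\right)\right) \left(2 \left(-108\right) \frac{1}{-133 + 65} - 1209\right) = \left(-13015 - -776\right) \left(2 \left(-108\right) \frac{1}{-68} - 1209\right) = \left(-13015 + 776\right) \left(2 \left(-108\right) \left(- \frac{1}{68}\right) - 1209\right) = - 12239 \left(\frac{54}{17} - 1209\right) = \left(-12239\right) \left(- \frac{20499}{17}\right) = \frac{250887261}{17}$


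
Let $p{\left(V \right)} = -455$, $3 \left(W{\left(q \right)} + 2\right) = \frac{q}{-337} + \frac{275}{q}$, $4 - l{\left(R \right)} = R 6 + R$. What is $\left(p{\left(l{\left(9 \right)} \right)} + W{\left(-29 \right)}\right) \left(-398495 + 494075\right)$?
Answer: $- \frac{429811057620}{9773} \approx -4.3979 \cdot 10^{7}$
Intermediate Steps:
$l{\left(R \right)} = 4 - 7 R$ ($l{\left(R \right)} = 4 - \left(R 6 + R\right) = 4 - \left(6 R + R\right) = 4 - 7 R$)
$W{\left(q \right)} = -2 - \frac{q}{1011} + \frac{275}{3 q}$ ($W{\left(q \right)} = -2 + \frac{\frac{q}{-337} + \frac{275}{q}}{3} = -2 + \frac{q \left(- \frac{1}{337}\right) + \frac{275}{q}}{3} = -2 + \frac{- \frac{q}{337} + \frac{275}{q}}{3} = -2 + \frac{\frac{275}{q} - \frac{q}{337}}{3} = -2 - \left(- \frac{275}{3 q} + \frac{q}{1011}\right) = -2 - \frac{q}{1011} + \frac{275}{3 q}$)
$\left(p{\left(l{\left(9 \right)} \right)} + W{\left(-29 \right)}\right) \left(-398495 + 494075\right) = \left(-455 + \frac{92675 - - 29 \left(2022 - 29\right)}{1011 \left(-29\right)}\right) \left(-398495 + 494075\right) = \left(-455 + \frac{1}{1011} \left(- \frac{1}{29}\right) \left(92675 - \left(-29\right) 1993\right)\right) 95580 = \left(-455 + \frac{1}{1011} \left(- \frac{1}{29}\right) \left(92675 + 57797\right)\right) 95580 = \left(-455 + \frac{1}{1011} \left(- \frac{1}{29}\right) 150472\right) 95580 = \left(-455 - \frac{150472}{29319}\right) 95580 = \left(- \frac{13490617}{29319}\right) 95580 = - \frac{429811057620}{9773}$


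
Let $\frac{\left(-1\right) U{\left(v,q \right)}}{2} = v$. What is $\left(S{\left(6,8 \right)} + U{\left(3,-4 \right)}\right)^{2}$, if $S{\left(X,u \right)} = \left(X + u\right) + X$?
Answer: $196$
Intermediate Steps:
$U{\left(v,q \right)} = - 2 v$
$S{\left(X,u \right)} = u + 2 X$
$\left(S{\left(6,8 \right)} + U{\left(3,-4 \right)}\right)^{2} = \left(\left(8 + 2 \cdot 6\right) - 6\right)^{2} = \left(\left(8 + 12\right) - 6\right)^{2} = \left(20 - 6\right)^{2} = 14^{2} = 196$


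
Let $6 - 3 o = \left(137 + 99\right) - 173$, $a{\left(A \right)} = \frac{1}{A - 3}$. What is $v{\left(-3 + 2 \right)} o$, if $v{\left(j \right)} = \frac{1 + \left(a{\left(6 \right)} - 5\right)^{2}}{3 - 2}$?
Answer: $- \frac{3895}{9} \approx -432.78$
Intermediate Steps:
$a{\left(A \right)} = \frac{1}{-3 + A}$
$o = -19$ ($o = 2 - \frac{\left(137 + 99\right) - 173}{3} = 2 - \frac{236 - 173}{3} = 2 - 21 = -19$)
$v{\left(j \right)} = \frac{205}{9}$ ($v{\left(j \right)} = \frac{1 + \left(\frac{1}{-3 + 6} - 5\right)^{2}}{3 - 2} = \frac{1 + \left(\frac{1}{3} - 5\right)^{2}}{1} = \left(1 + \left(\frac{1}{3} - 5\right)^{2}\right) 1 = \left(1 + \left(- \frac{14}{3}\right)^{2}\right) 1 = \left(1 + \frac{196}{9}\right) 1 = \frac{205}{9} \cdot 1 = \frac{205}{9}$)
$v{\left(-3 + 2 \right)} o = \frac{205}{9} \left(-19\right) = - \frac{3895}{9}$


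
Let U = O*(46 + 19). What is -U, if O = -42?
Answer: 2730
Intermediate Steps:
U = -2730 (U = -42*(46 + 19) = -42*65 = -2730)
-U = -1*(-2730) = 2730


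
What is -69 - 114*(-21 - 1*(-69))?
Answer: -5541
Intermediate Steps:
-69 - 114*(-21 - 1*(-69)) = -69 - 114*(-21 + 69) = -69 - 114*48 = -69 - 5472 = -5541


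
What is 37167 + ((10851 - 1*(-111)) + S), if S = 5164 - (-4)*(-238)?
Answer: 52341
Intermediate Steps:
S = 4212 (S = 5164 - 1*952 = 5164 - 952 = 4212)
37167 + ((10851 - 1*(-111)) + S) = 37167 + ((10851 - 1*(-111)) + 4212) = 37167 + ((10851 + 111) + 4212) = 37167 + (10962 + 4212) = 37167 + 15174 = 52341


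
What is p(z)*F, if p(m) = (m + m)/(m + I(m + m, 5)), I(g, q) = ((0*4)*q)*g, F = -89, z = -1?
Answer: -178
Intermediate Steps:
I(g, q) = 0 (I(g, q) = (0*q)*g = 0*g = 0)
p(m) = 2 (p(m) = (m + m)/(m + 0) = (2*m)/m = 2)
p(z)*F = 2*(-89) = -178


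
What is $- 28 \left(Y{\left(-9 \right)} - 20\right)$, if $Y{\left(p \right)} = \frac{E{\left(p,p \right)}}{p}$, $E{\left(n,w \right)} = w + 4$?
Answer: $\frac{4900}{9} \approx 544.44$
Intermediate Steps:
$E{\left(n,w \right)} = 4 + w$
$Y{\left(p \right)} = \frac{4 + p}{p}$
$- 28 \left(Y{\left(-9 \right)} - 20\right) = - 28 \left(\frac{4 - 9}{-9} - 20\right) = - 28 \left(\left(- \frac{1}{9}\right) \left(-5\right) - 20\right) = - 28 \left(\frac{5}{9} - 20\right) = \left(-28\right) \left(- \frac{175}{9}\right) = \frac{4900}{9}$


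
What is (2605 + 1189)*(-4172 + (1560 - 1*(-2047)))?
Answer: -2143610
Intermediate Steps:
(2605 + 1189)*(-4172 + (1560 - 1*(-2047))) = 3794*(-4172 + (1560 + 2047)) = 3794*(-4172 + 3607) = 3794*(-565) = -2143610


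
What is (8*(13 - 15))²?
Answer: 256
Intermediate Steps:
(8*(13 - 15))² = (8*(-2))² = (-16)² = 256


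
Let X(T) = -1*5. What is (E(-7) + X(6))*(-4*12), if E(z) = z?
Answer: 576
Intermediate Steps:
X(T) = -5
(E(-7) + X(6))*(-4*12) = (-7 - 5)*(-4*12) = -12*(-48) = 576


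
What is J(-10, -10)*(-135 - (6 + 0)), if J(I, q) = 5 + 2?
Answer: -987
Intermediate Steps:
J(I, q) = 7
J(-10, -10)*(-135 - (6 + 0)) = 7*(-135 - (6 + 0)) = 7*(-135 - 1*6) = 7*(-135 - 6) = 7*(-141) = -987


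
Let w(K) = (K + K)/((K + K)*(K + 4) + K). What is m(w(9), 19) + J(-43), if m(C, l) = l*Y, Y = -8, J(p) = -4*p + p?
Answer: -23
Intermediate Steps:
J(p) = -3*p
w(K) = 2*K/(K + 2*K*(4 + K)) (w(K) = (2*K)/((2*K)*(4 + K) + K) = (2*K)/(2*K*(4 + K) + K) = (2*K)/(K + 2*K*(4 + K)) = 2*K/(K + 2*K*(4 + K)))
m(C, l) = -8*l (m(C, l) = l*(-8) = -8*l)
m(w(9), 19) + J(-43) = -8*19 - 3*(-43) = -152 + 129 = -23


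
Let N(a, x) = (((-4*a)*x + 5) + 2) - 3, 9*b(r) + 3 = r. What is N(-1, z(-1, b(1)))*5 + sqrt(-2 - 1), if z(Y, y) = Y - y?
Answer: 40/9 + I*sqrt(3) ≈ 4.4444 + 1.732*I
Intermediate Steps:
b(r) = -1/3 + r/9
N(a, x) = 4 - 4*a*x (N(a, x) = ((-4*a*x + 5) + 2) - 3 = ((5 - 4*a*x) + 2) - 3 = (7 - 4*a*x) - 3 = 4 - 4*a*x)
N(-1, z(-1, b(1)))*5 + sqrt(-2 - 1) = (4 - 4*(-1)*(-1 - (-1/3 + (1/9)*1)))*5 + sqrt(-2 - 1) = (4 - 4*(-1)*(-1 - (-1/3 + 1/9)))*5 + sqrt(-3) = (4 - 4*(-1)*(-1 - 1*(-2/9)))*5 + I*sqrt(3) = (4 - 4*(-1)*(-1 + 2/9))*5 + I*sqrt(3) = (4 - 4*(-1)*(-7/9))*5 + I*sqrt(3) = (4 - 28/9)*5 + I*sqrt(3) = (8/9)*5 + I*sqrt(3) = 40/9 + I*sqrt(3)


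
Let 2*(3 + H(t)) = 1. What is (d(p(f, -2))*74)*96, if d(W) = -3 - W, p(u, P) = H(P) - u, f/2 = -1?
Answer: -17760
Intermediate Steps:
H(t) = -5/2 (H(t) = -3 + (½)*1 = -3 + ½ = -5/2)
f = -2 (f = 2*(-1) = -2)
p(u, P) = -5/2 - u
(d(p(f, -2))*74)*96 = ((-3 - (-5/2 - 1*(-2)))*74)*96 = ((-3 - (-5/2 + 2))*74)*96 = ((-3 - 1*(-½))*74)*96 = ((-3 + ½)*74)*96 = -5/2*74*96 = -185*96 = -17760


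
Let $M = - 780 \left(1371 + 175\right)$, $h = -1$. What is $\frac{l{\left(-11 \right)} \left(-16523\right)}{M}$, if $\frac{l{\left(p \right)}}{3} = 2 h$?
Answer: $- \frac{1271}{15460} \approx -0.082212$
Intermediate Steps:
$l{\left(p \right)} = -6$ ($l{\left(p \right)} = 3 \cdot 2 \left(-1\right) = 3 \left(-2\right) = -6$)
$M = -1205880$ ($M = \left(-780\right) 1546 = -1205880$)
$\frac{l{\left(-11 \right)} \left(-16523\right)}{M} = \frac{\left(-6\right) \left(-16523\right)}{-1205880} = 99138 \left(- \frac{1}{1205880}\right) = - \frac{1271}{15460}$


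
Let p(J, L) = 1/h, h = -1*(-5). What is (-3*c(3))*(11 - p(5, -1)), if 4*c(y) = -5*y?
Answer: 243/2 ≈ 121.50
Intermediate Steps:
h = 5
c(y) = -5*y/4 (c(y) = (-5*y)/4 = -5*y/4)
p(J, L) = ⅕ (p(J, L) = 1/5 = ⅕)
(-3*c(3))*(11 - p(5, -1)) = (-(-15)*3/4)*(11 - 1*⅕) = (-3*(-15/4))*(11 - ⅕) = (45/4)*(54/5) = 243/2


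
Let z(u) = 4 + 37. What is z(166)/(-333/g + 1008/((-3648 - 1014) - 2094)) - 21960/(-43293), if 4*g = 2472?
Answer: -68036705198/1151550507 ≈ -59.083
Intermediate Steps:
g = 618 (g = (1/4)*2472 = 618)
z(u) = 41
z(166)/(-333/g + 1008/((-3648 - 1014) - 2094)) - 21960/(-43293) = 41/(-333/618 + 1008/((-3648 - 1014) - 2094)) - 21960/(-43293) = 41/(-333*1/618 + 1008/(-4662 - 2094)) - 21960*(-1/43293) = 41/(-111/206 + 1008/(-6756)) + 7320/14431 = 41/(-111/206 + 1008*(-1/6756)) + 7320/14431 = 41/(-111/206 - 84/563) + 7320/14431 = 41/(-79797/115978) + 7320/14431 = 41*(-115978/79797) + 7320/14431 = -4755098/79797 + 7320/14431 = -68036705198/1151550507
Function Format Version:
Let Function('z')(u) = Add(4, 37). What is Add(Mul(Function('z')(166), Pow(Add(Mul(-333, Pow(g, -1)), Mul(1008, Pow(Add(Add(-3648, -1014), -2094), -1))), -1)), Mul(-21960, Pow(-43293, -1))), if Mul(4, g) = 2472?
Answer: Rational(-68036705198, 1151550507) ≈ -59.083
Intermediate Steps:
g = 618 (g = Mul(Rational(1, 4), 2472) = 618)
Function('z')(u) = 41
Add(Mul(Function('z')(166), Pow(Add(Mul(-333, Pow(g, -1)), Mul(1008, Pow(Add(Add(-3648, -1014), -2094), -1))), -1)), Mul(-21960, Pow(-43293, -1))) = Add(Mul(41, Pow(Add(Mul(-333, Pow(618, -1)), Mul(1008, Pow(Add(Add(-3648, -1014), -2094), -1))), -1)), Mul(-21960, Pow(-43293, -1))) = Add(Mul(41, Pow(Add(Mul(-333, Rational(1, 618)), Mul(1008, Pow(Add(-4662, -2094), -1))), -1)), Mul(-21960, Rational(-1, 43293))) = Add(Mul(41, Pow(Add(Rational(-111, 206), Mul(1008, Pow(-6756, -1))), -1)), Rational(7320, 14431)) = Add(Mul(41, Pow(Add(Rational(-111, 206), Mul(1008, Rational(-1, 6756))), -1)), Rational(7320, 14431)) = Add(Mul(41, Pow(Add(Rational(-111, 206), Rational(-84, 563)), -1)), Rational(7320, 14431)) = Add(Mul(41, Pow(Rational(-79797, 115978), -1)), Rational(7320, 14431)) = Add(Mul(41, Rational(-115978, 79797)), Rational(7320, 14431)) = Add(Rational(-4755098, 79797), Rational(7320, 14431)) = Rational(-68036705198, 1151550507)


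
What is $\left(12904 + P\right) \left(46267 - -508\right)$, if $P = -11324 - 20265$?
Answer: $-873990875$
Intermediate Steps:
$P = -31589$ ($P = -11324 - 20265 = -31589$)
$\left(12904 + P\right) \left(46267 - -508\right) = \left(12904 - 31589\right) \left(46267 - -508\right) = - 18685 \left(46267 + \left(-24172 + 24680\right)\right) = - 18685 \left(46267 + 508\right) = \left(-18685\right) 46775 = -873990875$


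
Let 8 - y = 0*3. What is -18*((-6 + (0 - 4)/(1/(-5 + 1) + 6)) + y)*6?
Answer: -3240/23 ≈ -140.87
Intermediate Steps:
y = 8 (y = 8 - 0*3 = 8 - 1*0 = 8 + 0 = 8)
-18*((-6 + (0 - 4)/(1/(-5 + 1) + 6)) + y)*6 = -18*((-6 + (0 - 4)/(1/(-5 + 1) + 6)) + 8)*6 = -18*((-6 - 4/(1/(-4) + 6)) + 8)*6 = -18*((-6 - 4/(-¼ + 6)) + 8)*6 = -18*((-6 - 4/23/4) + 8)*6 = -18*((-6 - 4*4/23) + 8)*6 = -18*((-6 - 16/23) + 8)*6 = -18*(-154/23 + 8)*6 = -18*30/23*6 = -540/23*6 = -3240/23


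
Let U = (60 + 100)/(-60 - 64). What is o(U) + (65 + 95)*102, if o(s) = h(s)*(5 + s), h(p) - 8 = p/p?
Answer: 506955/31 ≈ 16353.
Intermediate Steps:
h(p) = 9 (h(p) = 8 + p/p = 8 + 1 = 9)
U = -40/31 (U = 160/(-124) = 160*(-1/124) = -40/31 ≈ -1.2903)
o(s) = 45 + 9*s (o(s) = 9*(5 + s) = 45 + 9*s)
o(U) + (65 + 95)*102 = (45 + 9*(-40/31)) + (65 + 95)*102 = (45 - 360/31) + 160*102 = 1035/31 + 16320 = 506955/31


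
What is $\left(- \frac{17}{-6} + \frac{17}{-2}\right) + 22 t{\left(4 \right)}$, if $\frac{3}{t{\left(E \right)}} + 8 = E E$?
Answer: $\frac{31}{12} \approx 2.5833$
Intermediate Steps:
$t{\left(E \right)} = \frac{3}{-8 + E^{2}}$ ($t{\left(E \right)} = \frac{3}{-8 + E E} = \frac{3}{-8 + E^{2}}$)
$\left(- \frac{17}{-6} + \frac{17}{-2}\right) + 22 t{\left(4 \right)} = \left(- \frac{17}{-6} + \frac{17}{-2}\right) + 22 \frac{3}{-8 + 4^{2}} = \left(\left(-17\right) \left(- \frac{1}{6}\right) + 17 \left(- \frac{1}{2}\right)\right) + 22 \frac{3}{-8 + 16} = \left(\frac{17}{6} - \frac{17}{2}\right) + 22 \cdot \frac{3}{8} = - \frac{17}{3} + 22 \cdot 3 \cdot \frac{1}{8} = - \frac{17}{3} + 22 \cdot \frac{3}{8} = - \frac{17}{3} + \frac{33}{4} = \frac{31}{12}$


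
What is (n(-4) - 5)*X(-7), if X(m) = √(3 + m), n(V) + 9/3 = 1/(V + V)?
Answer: -65*I/4 ≈ -16.25*I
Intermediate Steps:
n(V) = -3 + 1/(2*V) (n(V) = -3 + 1/(V + V) = -3 + 1/(2*V))
(n(-4) - 5)*X(-7) = ((-3 + (½)/(-4)) - 5)*√(3 - 7) = ((-3 + (½)*(-¼)) - 5)*√(-4) = ((-3 - ⅛) - 5)*(2*I) = (-25/8 - 5)*(2*I) = -65*I/4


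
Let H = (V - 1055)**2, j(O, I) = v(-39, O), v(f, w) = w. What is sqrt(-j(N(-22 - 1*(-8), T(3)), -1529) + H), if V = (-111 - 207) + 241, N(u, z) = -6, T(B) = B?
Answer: sqrt(1281430) ≈ 1132.0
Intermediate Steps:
j(O, I) = O
V = -77 (V = -318 + 241 = -77)
H = 1281424 (H = (-77 - 1055)**2 = (-1132)**2 = 1281424)
sqrt(-j(N(-22 - 1*(-8), T(3)), -1529) + H) = sqrt(-1*(-6) + 1281424) = sqrt(6 + 1281424) = sqrt(1281430)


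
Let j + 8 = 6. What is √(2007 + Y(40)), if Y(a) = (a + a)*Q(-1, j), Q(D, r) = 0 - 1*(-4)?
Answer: √2327 ≈ 48.239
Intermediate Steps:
j = -2 (j = -8 + 6 = -2)
Q(D, r) = 4 (Q(D, r) = 0 + 4 = 4)
Y(a) = 8*a (Y(a) = (a + a)*4 = (2*a)*4 = 8*a)
√(2007 + Y(40)) = √(2007 + 8*40) = √(2007 + 320) = √2327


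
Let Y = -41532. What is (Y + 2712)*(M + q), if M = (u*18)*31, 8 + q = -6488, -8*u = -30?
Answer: 170943870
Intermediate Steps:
u = 15/4 (u = -1/8*(-30) = 15/4 ≈ 3.7500)
q = -6496 (q = -8 - 6488 = -6496)
M = 4185/2 (M = ((15/4)*18)*31 = (135/2)*31 = 4185/2 ≈ 2092.5)
(Y + 2712)*(M + q) = (-41532 + 2712)*(4185/2 - 6496) = -38820*(-8807/2) = 170943870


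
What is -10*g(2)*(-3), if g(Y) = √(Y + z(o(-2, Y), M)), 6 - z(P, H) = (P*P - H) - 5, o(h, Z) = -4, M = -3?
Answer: 30*I*√6 ≈ 73.485*I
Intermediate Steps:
z(P, H) = 11 + H - P² (z(P, H) = 6 - ((P*P - H) - 5) = 6 - ((P² - H) - 5) = 6 - (-5 + P² - H) = 6 + (5 + H - P²) = 11 + H - P²)
g(Y) = √(-8 + Y) (g(Y) = √(Y + (11 - 3 - 1*(-4)²)) = √(Y + (11 - 3 - 1*16)) = √(Y + (11 - 3 - 16)) = √(Y - 8) = √(-8 + Y))
-10*g(2)*(-3) = -10*√(-8 + 2)*(-3) = -10*I*√6*(-3) = 30*I*√6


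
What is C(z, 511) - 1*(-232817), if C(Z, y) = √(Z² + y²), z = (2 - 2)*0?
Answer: 233328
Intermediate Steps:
z = 0 (z = 0*0 = 0)
C(z, 511) - 1*(-232817) = √(0² + 511²) - 1*(-232817) = √(0 + 261121) + 232817 = √261121 + 232817 = 511 + 232817 = 233328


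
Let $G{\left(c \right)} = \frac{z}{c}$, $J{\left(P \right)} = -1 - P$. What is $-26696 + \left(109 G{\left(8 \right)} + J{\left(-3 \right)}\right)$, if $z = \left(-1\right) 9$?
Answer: $- \frac{214533}{8} \approx -26817.0$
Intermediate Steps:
$z = -9$
$G{\left(c \right)} = - \frac{9}{c}$
$-26696 + \left(109 G{\left(8 \right)} + J{\left(-3 \right)}\right) = -26696 + \left(109 \left(- \frac{9}{8}\right) - -2\right) = -26696 + \left(109 \left(\left(-9\right) \frac{1}{8}\right) + \left(-1 + 3\right)\right) = -26696 + \left(109 \left(- \frac{9}{8}\right) + 2\right) = -26696 + \left(- \frac{981}{8} + 2\right) = -26696 - \frac{965}{8} = - \frac{214533}{8}$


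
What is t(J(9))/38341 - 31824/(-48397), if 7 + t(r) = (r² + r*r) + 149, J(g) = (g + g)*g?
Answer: 3767298094/1855589377 ≈ 2.0302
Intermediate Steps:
J(g) = 2*g² (J(g) = (2*g)*g = 2*g²)
t(r) = 142 + 2*r² (t(r) = -7 + ((r² + r*r) + 149) = -7 + ((r² + r²) + 149) = -7 + (2*r² + 149) = -7 + (149 + 2*r²) = 142 + 2*r²)
t(J(9))/38341 - 31824/(-48397) = (142 + 2*(2*9²)²)/38341 - 31824/(-48397) = (142 + 2*(2*81)²)*(1/38341) - 31824*(-1/48397) = (142 + 2*162²)*(1/38341) + 31824/48397 = (142 + 2*26244)*(1/38341) + 31824/48397 = (142 + 52488)*(1/38341) + 31824/48397 = 52630*(1/38341) + 31824/48397 = 52630/38341 + 31824/48397 = 3767298094/1855589377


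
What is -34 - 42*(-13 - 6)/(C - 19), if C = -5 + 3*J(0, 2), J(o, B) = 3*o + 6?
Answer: -167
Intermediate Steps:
J(o, B) = 6 + 3*o
C = 13 (C = -5 + 3*(6 + 3*0) = -5 + 3*(6 + 0) = -5 + 3*6 = -5 + 18 = 13)
-34 - 42*(-13 - 6)/(C - 19) = -34 - 42*(-13 - 6)/(13 - 19) = -34 - (-798)/(-6) = -34 - (-798)*(-1)/6 = -34 - 42*19/6 = -34 - 133 = -167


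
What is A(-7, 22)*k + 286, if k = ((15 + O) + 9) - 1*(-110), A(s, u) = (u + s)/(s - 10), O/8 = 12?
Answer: 1412/17 ≈ 83.059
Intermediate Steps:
O = 96 (O = 8*12 = 96)
A(s, u) = (s + u)/(-10 + s)
k = 230 (k = ((15 + 96) + 9) - 1*(-110) = (111 + 9) + 110 = 120 + 110 = 230)
A(-7, 22)*k + 286 = ((-7 + 22)/(-10 - 7))*230 + 286 = (15/(-17))*230 + 286 = -1/17*15*230 + 286 = -15/17*230 + 286 = -3450/17 + 286 = 1412/17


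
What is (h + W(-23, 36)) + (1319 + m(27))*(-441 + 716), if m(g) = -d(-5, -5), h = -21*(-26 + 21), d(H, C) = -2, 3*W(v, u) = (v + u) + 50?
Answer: 363401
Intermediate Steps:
W(v, u) = 50/3 + u/3 + v/3 (W(v, u) = ((v + u) + 50)/3 = ((u + v) + 50)/3 = (50 + u + v)/3 = 50/3 + u/3 + v/3)
h = 105 (h = -21*(-5) = 105)
m(g) = 2 (m(g) = -1*(-2) = 2)
(h + W(-23, 36)) + (1319 + m(27))*(-441 + 716) = (105 + (50/3 + (1/3)*36 + (1/3)*(-23))) + (1319 + 2)*(-441 + 716) = (105 + (50/3 + 12 - 23/3)) + 1321*275 = (105 + 21) + 363275 = 126 + 363275 = 363401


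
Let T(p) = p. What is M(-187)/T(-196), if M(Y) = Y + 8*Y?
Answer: 1683/196 ≈ 8.5867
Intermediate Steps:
M(Y) = 9*Y
M(-187)/T(-196) = (9*(-187))/(-196) = -1683*(-1/196) = 1683/196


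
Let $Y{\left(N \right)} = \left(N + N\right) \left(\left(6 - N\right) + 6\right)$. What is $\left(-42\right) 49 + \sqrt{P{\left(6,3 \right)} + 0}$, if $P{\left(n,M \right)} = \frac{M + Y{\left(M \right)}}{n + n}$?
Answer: $-2058 + \frac{\sqrt{19}}{2} \approx -2055.8$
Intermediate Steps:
$Y{\left(N \right)} = 2 N \left(12 - N\right)$
$P{\left(n,M \right)} = \frac{M + 2 M \left(12 - M\right)}{2 n}$ ($P{\left(n,M \right)} = \frac{M + 2 M \left(12 - M\right)}{n + n} = \frac{M + 2 M \left(12 - M\right)}{2 n}$)
$\left(-42\right) 49 + \sqrt{P{\left(6,3 \right)} + 0} = \left(-42\right) 49 + \sqrt{\frac{1}{2} \cdot 3 \cdot \frac{1}{6} \left(25 - 6\right) + 0} = -2058 + \sqrt{\frac{1}{2} \cdot 3 \cdot \frac{1}{6} \left(25 - 6\right) + 0} = -2058 + \sqrt{\frac{1}{2} \cdot 3 \cdot \frac{1}{6} \cdot 19 + 0} = -2058 + \sqrt{\frac{19}{4} + 0} = -2058 + \sqrt{\frac{19}{4}} = -2058 + \frac{\sqrt{19}}{2}$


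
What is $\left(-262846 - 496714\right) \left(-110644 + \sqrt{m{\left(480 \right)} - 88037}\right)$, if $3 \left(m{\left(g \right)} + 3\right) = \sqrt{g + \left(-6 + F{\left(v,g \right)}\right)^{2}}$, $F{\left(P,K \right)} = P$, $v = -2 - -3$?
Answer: $84040756640 - \frac{759560 \sqrt{-792360 + 3 \sqrt{505}}}{3} \approx 8.4041 \cdot 10^{10} - 2.2536 \cdot 10^{8} i$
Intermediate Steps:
$v = 1$ ($v = -2 + 3 = 1$)
$m{\left(g \right)} = -3 + \frac{\sqrt{25 + g}}{3}$ ($m{\left(g \right)} = -3 + \frac{\sqrt{g + \left(-6 + 1\right)^{2}}}{3} = -3 + \frac{\sqrt{g + \left(-5\right)^{2}}}{3} = -3 + \frac{\sqrt{g + 25}}{3} = -3 + \frac{\sqrt{25 + g}}{3}$)
$\left(-262846 - 496714\right) \left(-110644 + \sqrt{m{\left(480 \right)} - 88037}\right) = \left(-262846 - 496714\right) \left(-110644 + \sqrt{\left(-3 + \frac{\sqrt{25 + 480}}{3}\right) - 88037}\right) = - 759560 \left(-110644 + \sqrt{\left(-3 + \frac{\sqrt{505}}{3}\right) - 88037}\right) = - 759560 \left(-110644 + \sqrt{-88040 + \frac{\sqrt{505}}{3}}\right) = 84040756640 - 759560 \sqrt{-88040 + \frac{\sqrt{505}}{3}}$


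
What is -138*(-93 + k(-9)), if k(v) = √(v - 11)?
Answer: 12834 - 276*I*√5 ≈ 12834.0 - 617.15*I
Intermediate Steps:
k(v) = √(-11 + v)
-138*(-93 + k(-9)) = -138*(-93 + √(-11 - 9)) = -138*(-93 + √(-20)) = -138*(-93 + 2*I*√5) = 12834 - 276*I*√5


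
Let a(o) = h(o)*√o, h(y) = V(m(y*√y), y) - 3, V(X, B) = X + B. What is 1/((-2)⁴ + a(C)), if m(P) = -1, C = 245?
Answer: -16/14229589 + 1687*√5/14229589 ≈ 0.00026397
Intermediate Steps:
V(X, B) = B + X
h(y) = -4 + y (h(y) = (y - 1) - 3 = (-1 + y) - 3 = -4 + y)
a(o) = √o*(-4 + o) (a(o) = (-4 + o)*√o = √o*(-4 + o))
1/((-2)⁴ + a(C)) = 1/((-2)⁴ + √245*(-4 + 245)) = 1/(16 + (7*√5)*241) = 1/(16 + 1687*√5)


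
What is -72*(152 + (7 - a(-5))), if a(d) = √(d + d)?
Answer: -11448 + 72*I*√10 ≈ -11448.0 + 227.68*I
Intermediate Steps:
a(d) = √2*√d (a(d) = √(2*d) = √2*√d)
-72*(152 + (7 - a(-5))) = -72*(152 + (7 - √2*√(-5))) = -72*(152 + (7 - √2*I*√5)) = -72*(152 + (7 - I*√10)) = -72*(159 - I*√10) = -11448 + 72*I*√10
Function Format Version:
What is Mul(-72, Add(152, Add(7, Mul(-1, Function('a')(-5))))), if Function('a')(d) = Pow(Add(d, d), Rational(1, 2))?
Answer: Add(-11448, Mul(72, I, Pow(10, Rational(1, 2)))) ≈ Add(-11448., Mul(227.68, I))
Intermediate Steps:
Function('a')(d) = Mul(Pow(2, Rational(1, 2)), Pow(d, Rational(1, 2))) (Function('a')(d) = Pow(Mul(2, d), Rational(1, 2)) = Mul(Pow(2, Rational(1, 2)), Pow(d, Rational(1, 2))))
Mul(-72, Add(152, Add(7, Mul(-1, Function('a')(-5))))) = Mul(-72, Add(152, Add(7, Mul(-1, Mul(Pow(2, Rational(1, 2)), Pow(-5, Rational(1, 2))))))) = Mul(-72, Add(152, Add(7, Mul(-1, Mul(Pow(2, Rational(1, 2)), Mul(I, Pow(5, Rational(1, 2)))))))) = Mul(-72, Add(152, Add(7, Mul(-1, Mul(I, Pow(10, Rational(1, 2))))))) = Mul(-72, Add(152, Add(7, Mul(-1, I, Pow(10, Rational(1, 2)))))) = Mul(-72, Add(159, Mul(-1, I, Pow(10, Rational(1, 2))))) = Add(-11448, Mul(72, I, Pow(10, Rational(1, 2))))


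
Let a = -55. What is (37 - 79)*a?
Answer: 2310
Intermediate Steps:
(37 - 79)*a = (37 - 79)*(-55) = -42*(-55) = 2310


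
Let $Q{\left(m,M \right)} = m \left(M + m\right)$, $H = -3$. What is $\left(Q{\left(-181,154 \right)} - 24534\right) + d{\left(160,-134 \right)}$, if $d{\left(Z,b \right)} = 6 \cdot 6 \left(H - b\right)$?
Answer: $-14931$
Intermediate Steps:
$d{\left(Z,b \right)} = -108 - 36 b$ ($d{\left(Z,b \right)} = 6 \cdot 6 \left(-3 - b\right) = 36 \left(-3 - b\right) = -108 - 36 b$)
$\left(Q{\left(-181,154 \right)} - 24534\right) + d{\left(160,-134 \right)} = \left(- 181 \left(154 - 181\right) - 24534\right) - -4716 = \left(\left(-181\right) \left(-27\right) - 24534\right) + \left(-108 + 4824\right) = \left(4887 - 24534\right) + 4716 = -19647 + 4716 = -14931$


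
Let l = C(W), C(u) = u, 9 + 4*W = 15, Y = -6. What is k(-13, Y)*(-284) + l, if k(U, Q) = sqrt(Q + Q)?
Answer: 3/2 - 568*I*sqrt(3) ≈ 1.5 - 983.8*I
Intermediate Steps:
W = 3/2 (W = -9/4 + (1/4)*15 = -9/4 + 15/4 = 3/2 ≈ 1.5000)
l = 3/2 ≈ 1.5000
k(U, Q) = sqrt(2)*sqrt(Q) (k(U, Q) = sqrt(2*Q) = sqrt(2)*sqrt(Q))
k(-13, Y)*(-284) + l = (sqrt(2)*sqrt(-6))*(-284) + 3/2 = (sqrt(2)*(I*sqrt(6)))*(-284) + 3/2 = (2*I*sqrt(3))*(-284) + 3/2 = -568*I*sqrt(3) + 3/2 = 3/2 - 568*I*sqrt(3)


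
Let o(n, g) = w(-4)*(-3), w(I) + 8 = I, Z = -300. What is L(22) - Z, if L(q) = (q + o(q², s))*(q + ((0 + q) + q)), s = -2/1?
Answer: 4128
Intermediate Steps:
w(I) = -8 + I
s = -2 (s = -2*1 = -2)
o(n, g) = 36 (o(n, g) = (-8 - 4)*(-3) = -12*(-3) = 36)
L(q) = 3*q*(36 + q) (L(q) = (q + 36)*(q + ((0 + q) + q)) = (36 + q)*(q + (q + q)) = (36 + q)*(q + 2*q) = (36 + q)*(3*q) = 3*q*(36 + q))
L(22) - Z = 3*22*(36 + 22) - 1*(-300) = 3*22*58 + 300 = 3828 + 300 = 4128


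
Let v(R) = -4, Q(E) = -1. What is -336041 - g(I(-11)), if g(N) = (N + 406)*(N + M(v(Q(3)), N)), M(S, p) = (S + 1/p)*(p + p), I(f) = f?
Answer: -367246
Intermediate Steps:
M(S, p) = 2*p*(S + 1/p) (M(S, p) = (S + 1/p)*(2*p) = 2*p*(S + 1/p))
g(N) = (2 - 7*N)*(406 + N) (g(N) = (N + 406)*(N + (2 + 2*(-4)*N)) = (406 + N)*(N + (2 - 8*N)) = (406 + N)*(2 - 7*N) = (2 - 7*N)*(406 + N))
-336041 - g(I(-11)) = -336041 - (812 - 2840*(-11) - 7*(-11)²) = -336041 - (812 + 31240 - 7*121) = -336041 - (812 + 31240 - 847) = -336041 - 1*31205 = -336041 - 31205 = -367246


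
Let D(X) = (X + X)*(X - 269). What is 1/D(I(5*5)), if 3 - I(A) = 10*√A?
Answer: 1/29704 ≈ 3.3666e-5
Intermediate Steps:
I(A) = 3 - 10*√A
D(X) = 2*X*(-269 + X) (D(X) = (2*X)*(-269 + X) = 2*X*(-269 + X))
1/D(I(5*5)) = 1/(2*(3 - 10*√(5*5))*(-269 + (3 - 10*√(5*5)))) = 1/(2*(3 - 10*√25)*(-269 + (3 - 10*√25))) = 1/(2*(3 - 10*5)*(-269 + (3 - 10*5))) = 1/(2*(3 - 50)*(-269 + (3 - 50))) = 1/(2*(-47)*(-269 - 47)) = 1/(2*(-47)*(-316)) = 1/29704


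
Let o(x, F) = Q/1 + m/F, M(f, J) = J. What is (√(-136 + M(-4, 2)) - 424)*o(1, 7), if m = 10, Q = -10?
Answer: 25440/7 - 60*I*√134/7 ≈ 3634.3 - 99.221*I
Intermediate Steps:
o(x, F) = -10 + 10/F (o(x, F) = -10/1 + 10/F = -10*1 + 10/F = -10 + 10/F)
(√(-136 + M(-4, 2)) - 424)*o(1, 7) = (√(-136 + 2) - 424)*(-10 + 10/7) = (√(-134) - 424)*(-10 + 10*(⅐)) = (I*√134 - 424)*(-10 + 10/7) = (-424 + I*√134)*(-60/7) = 25440/7 - 60*I*√134/7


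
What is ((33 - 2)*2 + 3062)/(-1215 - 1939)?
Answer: -1562/1577 ≈ -0.99049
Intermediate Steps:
((33 - 2)*2 + 3062)/(-1215 - 1939) = (31*2 + 3062)/(-3154) = (62 + 3062)*(-1/3154) = 3124*(-1/3154) = -1562/1577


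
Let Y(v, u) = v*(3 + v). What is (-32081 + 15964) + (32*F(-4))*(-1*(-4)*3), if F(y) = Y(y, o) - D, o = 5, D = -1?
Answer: -14197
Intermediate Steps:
F(y) = 1 + y*(3 + y) (F(y) = y*(3 + y) - 1*(-1) = y*(3 + y) + 1 = 1 + y*(3 + y))
(-32081 + 15964) + (32*F(-4))*(-1*(-4)*3) = (-32081 + 15964) + (32*(1 - 4*(3 - 4)))*(-1*(-4)*3) = -16117 + (32*(1 - 4*(-1)))*(4*3) = -16117 + (32*(1 + 4))*12 = -16117 + (32*5)*12 = -16117 + 160*12 = -16117 + 1920 = -14197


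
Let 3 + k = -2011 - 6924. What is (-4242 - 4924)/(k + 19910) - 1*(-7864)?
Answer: 43137321/5486 ≈ 7863.2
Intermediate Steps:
k = -8938 (k = -3 + (-2011 - 6924) = -3 - 8935 = -8938)
(-4242 - 4924)/(k + 19910) - 1*(-7864) = (-4242 - 4924)/(-8938 + 19910) - 1*(-7864) = -9166/10972 + 7864 = -9166*1/10972 + 7864 = -4583/5486 + 7864 = 43137321/5486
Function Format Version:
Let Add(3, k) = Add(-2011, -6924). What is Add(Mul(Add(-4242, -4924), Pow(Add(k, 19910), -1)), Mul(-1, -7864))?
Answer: Rational(43137321, 5486) ≈ 7863.2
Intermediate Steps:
k = -8938 (k = Add(-3, Add(-2011, -6924)) = Add(-3, -8935) = -8938)
Add(Mul(Add(-4242, -4924), Pow(Add(k, 19910), -1)), Mul(-1, -7864)) = Add(Mul(Add(-4242, -4924), Pow(Add(-8938, 19910), -1)), Mul(-1, -7864)) = Add(Mul(-9166, Pow(10972, -1)), 7864) = Add(Mul(-9166, Rational(1, 10972)), 7864) = Add(Rational(-4583, 5486), 7864) = Rational(43137321, 5486)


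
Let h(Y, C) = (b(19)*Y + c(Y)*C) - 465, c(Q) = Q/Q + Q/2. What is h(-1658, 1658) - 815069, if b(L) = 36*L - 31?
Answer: -3271032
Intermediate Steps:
b(L) = -31 + 36*L
c(Q) = 1 + Q/2 (c(Q) = 1 + Q*(½) = 1 + Q/2)
h(Y, C) = -465 + 653*Y + C*(1 + Y/2) (h(Y, C) = ((-31 + 36*19)*Y + (1 + Y/2)*C) - 465 = ((-31 + 684)*Y + C*(1 + Y/2)) - 465 = (653*Y + C*(1 + Y/2)) - 465 = -465 + 653*Y + C*(1 + Y/2))
h(-1658, 1658) - 815069 = (-465 + 653*(-1658) + (½)*1658*(2 - 1658)) - 815069 = (-465 - 1082674 + (½)*1658*(-1656)) - 815069 = (-465 - 1082674 - 1372824) - 815069 = -2455963 - 815069 = -3271032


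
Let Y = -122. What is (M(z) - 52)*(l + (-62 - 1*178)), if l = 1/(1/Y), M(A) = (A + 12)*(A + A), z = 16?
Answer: -305528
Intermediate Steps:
M(A) = 2*A*(12 + A) (M(A) = (12 + A)*(2*A) = 2*A*(12 + A))
l = -122 (l = 1/(1/(-122)) = 1/(-1/122) = -122)
(M(z) - 52)*(l + (-62 - 1*178)) = (2*16*(12 + 16) - 52)*(-122 + (-62 - 1*178)) = (2*16*28 - 52)*(-122 + (-62 - 178)) = (896 - 52)*(-122 - 240) = 844*(-362) = -305528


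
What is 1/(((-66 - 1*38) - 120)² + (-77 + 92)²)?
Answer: 1/50401 ≈ 1.9841e-5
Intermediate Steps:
1/(((-66 - 1*38) - 120)² + (-77 + 92)²) = 1/(((-66 - 38) - 120)² + 15²) = 1/((-104 - 120)² + 225) = 1/((-224)² + 225) = 1/(50176 + 225) = 1/50401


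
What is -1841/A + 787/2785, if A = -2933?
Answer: 1062208/1166915 ≈ 0.91027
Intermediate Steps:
-1841/A + 787/2785 = -1841/(-2933) + 787/2785 = -1841*(-1/2933) + 787*(1/2785) = 263/419 + 787/2785 = 1062208/1166915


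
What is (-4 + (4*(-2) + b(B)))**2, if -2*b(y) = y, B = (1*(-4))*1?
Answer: 100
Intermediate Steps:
B = -4 (B = -4*1 = -4)
b(y) = -y/2
(-4 + (4*(-2) + b(B)))**2 = (-4 + (4*(-2) - 1/2*(-4)))**2 = (-4 + (-8 + 2))**2 = (-4 - 6)**2 = (-10)**2 = 100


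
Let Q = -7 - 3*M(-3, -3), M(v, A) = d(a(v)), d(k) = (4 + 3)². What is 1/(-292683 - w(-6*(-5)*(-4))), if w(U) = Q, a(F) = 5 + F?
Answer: -1/292529 ≈ -3.4185e-6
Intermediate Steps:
d(k) = 49 (d(k) = 7² = 49)
M(v, A) = 49
Q = -154 (Q = -7 - 3*49 = -7 - 147 = -154)
w(U) = -154
1/(-292683 - w(-6*(-5)*(-4))) = 1/(-292683 - 1*(-154)) = 1/(-292683 + 154) = 1/(-292529) = -1/292529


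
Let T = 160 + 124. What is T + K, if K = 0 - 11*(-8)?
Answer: 372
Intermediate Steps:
K = 88 (K = 0 + 88 = 88)
T = 284
T + K = 284 + 88 = 372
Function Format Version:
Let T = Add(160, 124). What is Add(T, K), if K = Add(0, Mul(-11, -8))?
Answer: 372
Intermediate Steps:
K = 88 (K = Add(0, 88) = 88)
T = 284
Add(T, K) = Add(284, 88) = 372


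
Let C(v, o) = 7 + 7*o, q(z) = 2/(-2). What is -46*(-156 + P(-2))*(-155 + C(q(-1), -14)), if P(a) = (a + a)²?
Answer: -1584240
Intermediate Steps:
P(a) = 4*a² (P(a) = (2*a)² = 4*a²)
q(z) = -1 (q(z) = 2*(-½) = -1)
-46*(-156 + P(-2))*(-155 + C(q(-1), -14)) = -46*(-156 + 4*(-2)²)*(-155 + (7 + 7*(-14))) = -46*(-156 + 4*4)*(-155 + (7 - 98)) = -46*(-156 + 16)*(-155 - 91) = -(-6440)*(-246) = -46*34440 = -1584240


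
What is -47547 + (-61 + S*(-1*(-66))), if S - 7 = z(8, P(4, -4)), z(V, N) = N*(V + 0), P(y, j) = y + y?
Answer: -42922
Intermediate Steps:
P(y, j) = 2*y
z(V, N) = N*V
S = 71 (S = 7 + (2*4)*8 = 7 + 8*8 = 7 + 64 = 71)
-47547 + (-61 + S*(-1*(-66))) = -47547 + (-61 + 71*(-1*(-66))) = -47547 + (-61 + 71*66) = -47547 + (-61 + 4686) = -47547 + 4625 = -42922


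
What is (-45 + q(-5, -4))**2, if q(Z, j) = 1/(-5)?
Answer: 51076/25 ≈ 2043.0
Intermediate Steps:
q(Z, j) = -1/5
(-45 + q(-5, -4))**2 = (-45 - 1/5)**2 = (-226/5)**2 = 51076/25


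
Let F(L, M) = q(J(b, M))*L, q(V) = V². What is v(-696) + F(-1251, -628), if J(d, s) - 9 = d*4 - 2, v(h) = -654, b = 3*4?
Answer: -3784929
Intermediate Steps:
b = 12
J(d, s) = 7 + 4*d (J(d, s) = 9 + (d*4 - 2) = 9 + (4*d - 2) = 9 + (-2 + 4*d) = 7 + 4*d)
F(L, M) = 3025*L (F(L, M) = (7 + 4*12)²*L = (7 + 48)²*L = 55²*L = 3025*L)
v(-696) + F(-1251, -628) = -654 + 3025*(-1251) = -654 - 3784275 = -3784929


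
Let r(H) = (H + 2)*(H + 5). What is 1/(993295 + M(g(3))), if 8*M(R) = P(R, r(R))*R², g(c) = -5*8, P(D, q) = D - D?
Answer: 1/993295 ≈ 1.0068e-6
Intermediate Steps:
r(H) = (2 + H)*(5 + H)
P(D, q) = 0
g(c) = -40
M(R) = 0 (M(R) = (0*R²)/8 = (⅛)*0 = 0)
1/(993295 + M(g(3))) = 1/(993295 + 0) = 1/993295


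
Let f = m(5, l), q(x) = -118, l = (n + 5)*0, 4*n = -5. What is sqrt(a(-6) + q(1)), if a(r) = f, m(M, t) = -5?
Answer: I*sqrt(123) ≈ 11.091*I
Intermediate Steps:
n = -5/4 (n = (1/4)*(-5) = -5/4 ≈ -1.2500)
l = 0 (l = (-5/4 + 5)*0 = (15/4)*0 = 0)
f = -5
a(r) = -5
sqrt(a(-6) + q(1)) = sqrt(-5 - 118) = sqrt(-123) = I*sqrt(123)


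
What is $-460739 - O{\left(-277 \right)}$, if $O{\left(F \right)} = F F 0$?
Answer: $-460739$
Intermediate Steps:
$O{\left(F \right)} = 0$ ($O{\left(F \right)} = F^{2} \cdot 0 = 0$)
$-460739 - O{\left(-277 \right)} = -460739 - 0 = -460739 + 0 = -460739$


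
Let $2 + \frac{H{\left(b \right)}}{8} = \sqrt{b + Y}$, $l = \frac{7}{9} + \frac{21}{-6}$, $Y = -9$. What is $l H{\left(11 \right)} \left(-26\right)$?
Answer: $- \frac{10192}{9} + \frac{5096 \sqrt{2}}{9} \approx -331.69$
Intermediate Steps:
$l = - \frac{49}{18}$ ($l = 7 \cdot \frac{1}{9} + 21 \left(- \frac{1}{6}\right) = \frac{7}{9} - \frac{7}{2} = - \frac{49}{18} \approx -2.7222$)
$H{\left(b \right)} = -16 + 8 \sqrt{-9 + b}$ ($H{\left(b \right)} = -16 + 8 \sqrt{b - 9} = -16 + 8 \sqrt{-9 + b}$)
$l H{\left(11 \right)} \left(-26\right) = - \frac{49 \left(-16 + 8 \sqrt{-9 + 11}\right)}{18} \left(-26\right) = - \frac{49 \left(-16 + 8 \sqrt{2}\right)}{18} \left(-26\right) = \left(\frac{392}{9} - \frac{196 \sqrt{2}}{9}\right) \left(-26\right) = - \frac{10192}{9} + \frac{5096 \sqrt{2}}{9}$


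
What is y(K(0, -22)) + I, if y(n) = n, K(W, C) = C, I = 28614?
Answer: 28592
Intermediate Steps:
y(K(0, -22)) + I = -22 + 28614 = 28592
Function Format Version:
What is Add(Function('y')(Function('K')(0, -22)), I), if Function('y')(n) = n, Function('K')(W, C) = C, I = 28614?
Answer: 28592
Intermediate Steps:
Add(Function('y')(Function('K')(0, -22)), I) = Add(-22, 28614) = 28592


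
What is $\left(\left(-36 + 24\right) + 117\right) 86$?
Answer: $9030$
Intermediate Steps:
$\left(\left(-36 + 24\right) + 117\right) 86 = \left(-12 + 117\right) 86 = 105 \cdot 86 = 9030$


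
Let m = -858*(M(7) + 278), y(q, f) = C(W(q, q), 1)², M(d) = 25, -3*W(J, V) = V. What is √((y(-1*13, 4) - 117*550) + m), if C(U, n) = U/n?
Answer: I*√2918747/3 ≈ 569.48*I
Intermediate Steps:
W(J, V) = -V/3
y(q, f) = q²/9 (y(q, f) = (-q/3/1)² = (-q/3*1)² = (-q/3)² = q²/9)
m = -259974 (m = -858*(25 + 278) = -858*303 = -259974)
√((y(-1*13, 4) - 117*550) + m) = √(((-1*13)²/9 - 117*550) - 259974) = √(((⅑)*(-13)² - 64350) - 259974) = √(((⅑)*169 - 64350) - 259974) = √((169/9 - 64350) - 259974) = √(-578981/9 - 259974) = √(-2918747/9) = I*√2918747/3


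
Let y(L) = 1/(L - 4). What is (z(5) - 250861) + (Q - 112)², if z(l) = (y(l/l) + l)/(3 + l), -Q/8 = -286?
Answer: 53809387/12 ≈ 4.4841e+6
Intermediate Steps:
Q = 2288 (Q = -8*(-286) = 2288)
y(L) = 1/(-4 + L)
z(l) = (-⅓ + l)/(3 + l) (z(l) = (1/(-4 + l/l) + l)/(3 + l) = (1/(-4 + 1) + l)/(3 + l) = (1/(-3) + l)/(3 + l) = (-⅓ + l)/(3 + l))
(z(5) - 250861) + (Q - 112)² = ((-⅓ + 5)/(3 + 5) - 250861) + (2288 - 112)² = ((14/3)/8 - 250861) + 2176² = ((⅛)*(14/3) - 250861) + 4734976 = (7/12 - 250861) + 4734976 = -3010325/12 + 4734976 = 53809387/12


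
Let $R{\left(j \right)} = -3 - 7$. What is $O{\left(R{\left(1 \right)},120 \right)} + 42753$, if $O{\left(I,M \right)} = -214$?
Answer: $42539$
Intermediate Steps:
$R{\left(j \right)} = -10$
$O{\left(R{\left(1 \right)},120 \right)} + 42753 = -214 + 42753 = 42539$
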